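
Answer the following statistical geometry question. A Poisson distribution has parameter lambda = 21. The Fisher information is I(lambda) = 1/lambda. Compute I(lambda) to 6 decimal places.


Fisher information for Poisson: I(lambda) = 1/lambda.
lambda = 21.
I(lambda) = 1/21 = 0.047619

0.047619


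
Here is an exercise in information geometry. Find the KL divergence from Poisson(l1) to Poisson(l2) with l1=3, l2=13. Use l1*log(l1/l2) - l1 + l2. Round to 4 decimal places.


KL divergence for Poisson:
KL = l1*log(l1/l2) - l1 + l2.
l1 = 3, l2 = 13.
log(3/13) = -1.466337.
l1*log(l1/l2) = 3 * -1.466337 = -4.399011.
KL = -4.399011 - 3 + 13 = 5.6010

5.6010


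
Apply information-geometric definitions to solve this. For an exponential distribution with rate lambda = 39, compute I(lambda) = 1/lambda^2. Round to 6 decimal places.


Fisher information for exponential: I(lambda) = 1/lambda^2.
lambda = 39, lambda^2 = 1521.
I = 1/1521 = 0.000657

0.000657


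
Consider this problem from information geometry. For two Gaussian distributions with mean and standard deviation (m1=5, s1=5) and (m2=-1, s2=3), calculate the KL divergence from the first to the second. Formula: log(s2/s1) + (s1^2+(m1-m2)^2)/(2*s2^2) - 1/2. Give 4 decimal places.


KL divergence between normal distributions:
KL = log(s2/s1) + (s1^2 + (m1-m2)^2)/(2*s2^2) - 1/2.
log(3/5) = -0.510826.
(5^2 + (5--1)^2)/(2*3^2) = (25 + 36)/18 = 3.388889.
KL = -0.510826 + 3.388889 - 0.5 = 2.3781

2.3781


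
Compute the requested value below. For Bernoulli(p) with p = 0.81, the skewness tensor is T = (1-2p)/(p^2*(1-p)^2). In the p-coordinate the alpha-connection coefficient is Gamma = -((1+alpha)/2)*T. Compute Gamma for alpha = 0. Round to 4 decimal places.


Skewness (Amari-Chentsov) tensor: T = (1-2p)/(p^2*(1-p)^2).
p = 0.81, 1-2p = -0.62, p^2 = 0.6561, (1-p)^2 = 0.0361.
T = -0.62/(0.6561 * 0.0361) = -26.176673.
In the p-coordinate, Gamma^(alpha) = Gamma^(0) - (alpha/2)*T with Gamma^(0) = (1/2)*g'(p) = -T/2,
so Gamma^(alpha) = -((1+alpha)/2)*T.
alpha = 0, -(1+alpha)/2 = -0.5.
Gamma = -0.5 * -26.176673 = 13.0883

13.0883


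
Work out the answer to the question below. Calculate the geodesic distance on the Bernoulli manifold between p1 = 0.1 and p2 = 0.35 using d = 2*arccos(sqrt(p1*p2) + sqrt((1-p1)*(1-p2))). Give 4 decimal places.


Geodesic distance on Bernoulli manifold:
d(p1,p2) = 2*arccos(sqrt(p1*p2) + sqrt((1-p1)*(1-p2))).
sqrt(p1*p2) = sqrt(0.1*0.35) = 0.187083.
sqrt((1-p1)*(1-p2)) = sqrt(0.9*0.65) = 0.764853.
arg = 0.187083 + 0.764853 = 0.951936.
d = 2*arccos(0.951936) = 0.6226

0.6226


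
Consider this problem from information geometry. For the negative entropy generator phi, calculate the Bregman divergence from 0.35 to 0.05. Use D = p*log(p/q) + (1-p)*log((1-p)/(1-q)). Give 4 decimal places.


Bregman divergence with negative entropy generator:
D = p*log(p/q) + (1-p)*log((1-p)/(1-q)).
p = 0.35, q = 0.05.
p*log(p/q) = 0.35*log(0.35/0.05) = 0.681069.
(1-p)*log((1-p)/(1-q)) = 0.65*log(0.65/0.95) = -0.246668.
D = 0.681069 + -0.246668 = 0.4344

0.4344


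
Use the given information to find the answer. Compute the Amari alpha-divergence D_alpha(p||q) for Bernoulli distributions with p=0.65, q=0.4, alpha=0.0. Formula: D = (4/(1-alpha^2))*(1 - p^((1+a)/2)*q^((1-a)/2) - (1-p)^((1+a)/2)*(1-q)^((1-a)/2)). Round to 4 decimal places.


Amari alpha-divergence:
D = (4/(1-alpha^2))*(1 - p^((1+a)/2)*q^((1-a)/2) - (1-p)^((1+a)/2)*(1-q)^((1-a)/2)).
alpha = 0.0, p = 0.65, q = 0.4.
e1 = (1+alpha)/2 = 0.5, e2 = (1-alpha)/2 = 0.5.
t1 = p^e1 * q^e2 = 0.65^0.5 * 0.4^0.5 = 0.509902.
t2 = (1-p)^e1 * (1-q)^e2 = 0.35^0.5 * 0.6^0.5 = 0.458258.
4/(1-alpha^2) = 4.0.
D = 4.0*(1 - 0.509902 - 0.458258) = 0.1274

0.1274


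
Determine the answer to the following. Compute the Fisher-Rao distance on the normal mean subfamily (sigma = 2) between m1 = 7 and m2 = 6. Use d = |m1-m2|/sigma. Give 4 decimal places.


On the fixed-variance normal subfamily, geodesic distance = |m1-m2|/sigma.
|7 - 6| = 1.
sigma = 2.
d = 1/2 = 0.5000

0.5000


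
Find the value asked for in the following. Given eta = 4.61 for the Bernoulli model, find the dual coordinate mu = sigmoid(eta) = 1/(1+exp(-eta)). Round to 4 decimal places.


Dual coordinate (expectation parameter) for Bernoulli:
mu = 1/(1+exp(-eta)).
eta = 4.61.
exp(-eta) = exp(-4.61) = 0.009952.
mu = 1/(1+0.009952) = 0.9901

0.9901


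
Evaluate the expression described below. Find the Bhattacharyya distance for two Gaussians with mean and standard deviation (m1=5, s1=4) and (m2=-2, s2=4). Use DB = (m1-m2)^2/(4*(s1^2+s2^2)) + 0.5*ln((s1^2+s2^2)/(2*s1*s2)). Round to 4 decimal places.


Bhattacharyya distance between two Gaussians:
DB = (m1-m2)^2/(4*(s1^2+s2^2)) + (1/2)*ln((s1^2+s2^2)/(2*s1*s2)).
(m1-m2)^2 = (7)^2 = 49.
s1^2+s2^2 = 16 + 16 = 32.
term1 = 49/128 = 0.382812.
term2 = 0.5*ln(32/32.0) = 0.0.
DB = 0.382812 + 0.0 = 0.3828

0.3828


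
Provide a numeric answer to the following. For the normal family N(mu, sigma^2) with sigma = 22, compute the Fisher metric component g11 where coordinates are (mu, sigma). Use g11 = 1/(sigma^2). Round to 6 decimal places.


For the 2-parameter normal family, the Fisher metric has:
  g11 = 1/sigma^2, g22 = 2/sigma^2.
sigma = 22, sigma^2 = 484.
g11 = 0.002066

0.002066


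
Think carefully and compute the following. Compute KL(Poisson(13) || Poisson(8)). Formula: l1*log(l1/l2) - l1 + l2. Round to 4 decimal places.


KL divergence for Poisson:
KL = l1*log(l1/l2) - l1 + l2.
l1 = 13, l2 = 8.
log(13/8) = 0.485508.
l1*log(l1/l2) = 13 * 0.485508 = 6.311602.
KL = 6.311602 - 13 + 8 = 1.3116

1.3116


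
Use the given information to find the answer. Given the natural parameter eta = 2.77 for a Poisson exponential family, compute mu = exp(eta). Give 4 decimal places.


Expectation parameter for Poisson exponential family:
mu = exp(eta).
eta = 2.77.
mu = exp(2.77) = 15.9586

15.9586


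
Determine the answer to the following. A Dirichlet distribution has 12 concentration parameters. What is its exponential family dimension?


Exponential family dimension calculation:
Dirichlet with 12 components has 12 natural parameters.

12


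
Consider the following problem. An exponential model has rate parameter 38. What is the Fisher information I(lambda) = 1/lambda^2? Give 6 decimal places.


Fisher information for exponential: I(lambda) = 1/lambda^2.
lambda = 38, lambda^2 = 1444.
I = 1/1444 = 0.000693

0.000693


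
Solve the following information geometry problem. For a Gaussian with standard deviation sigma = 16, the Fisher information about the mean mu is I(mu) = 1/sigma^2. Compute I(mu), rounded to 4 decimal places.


The Fisher information for the mean of a normal distribution is I(mu) = 1/sigma^2.
sigma = 16, so sigma^2 = 256.
I(mu) = 1/256 = 0.0039

0.0039


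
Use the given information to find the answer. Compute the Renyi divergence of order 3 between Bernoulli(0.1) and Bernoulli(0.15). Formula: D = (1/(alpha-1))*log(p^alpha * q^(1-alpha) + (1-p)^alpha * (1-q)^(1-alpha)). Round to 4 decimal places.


Renyi divergence of order alpha between Bernoulli distributions:
D = (1/(alpha-1))*log(p^alpha * q^(1-alpha) + (1-p)^alpha * (1-q)^(1-alpha)).
alpha = 3, p = 0.1, q = 0.15.
p^alpha * q^(1-alpha) = 0.1^3 * 0.15^-2 = 0.044444.
(1-p)^alpha * (1-q)^(1-alpha) = 0.9^3 * 0.85^-2 = 1.008997.
sum = 0.044444 + 1.008997 = 1.053441.
D = (1/2)*log(1.053441) = 0.0260

0.0260


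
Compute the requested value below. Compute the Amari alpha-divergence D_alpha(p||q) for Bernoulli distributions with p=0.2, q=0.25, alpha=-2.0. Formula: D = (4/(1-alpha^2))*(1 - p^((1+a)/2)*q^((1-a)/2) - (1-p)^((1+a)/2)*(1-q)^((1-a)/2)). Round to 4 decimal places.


Amari alpha-divergence:
D = (4/(1-alpha^2))*(1 - p^((1+a)/2)*q^((1-a)/2) - (1-p)^((1+a)/2)*(1-q)^((1-a)/2)).
alpha = -2.0, p = 0.2, q = 0.25.
e1 = (1+alpha)/2 = -0.5, e2 = (1-alpha)/2 = 1.5.
t1 = p^e1 * q^e2 = 0.2^-0.5 * 0.25^1.5 = 0.279508.
t2 = (1-p)^e1 * (1-q)^e2 = 0.8^-0.5 * 0.75^1.5 = 0.726184.
4/(1-alpha^2) = -1.333333.
D = -1.333333*(1 - 0.279508 - 0.726184) = 0.0076

0.0076


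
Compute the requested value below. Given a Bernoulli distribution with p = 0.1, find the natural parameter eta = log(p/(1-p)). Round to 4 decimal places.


Natural parameter for Bernoulli: eta = log(p/(1-p)).
p = 0.1, 1-p = 0.9.
p/(1-p) = 0.111111.
eta = log(0.111111) = -2.1972

-2.1972


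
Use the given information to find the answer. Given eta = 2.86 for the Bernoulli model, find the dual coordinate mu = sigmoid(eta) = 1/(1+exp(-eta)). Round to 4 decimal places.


Dual coordinate (expectation parameter) for Bernoulli:
mu = 1/(1+exp(-eta)).
eta = 2.86.
exp(-eta) = exp(-2.86) = 0.057269.
mu = 1/(1+0.057269) = 0.9458

0.9458


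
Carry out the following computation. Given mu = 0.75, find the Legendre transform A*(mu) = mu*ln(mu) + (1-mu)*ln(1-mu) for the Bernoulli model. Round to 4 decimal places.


Legendre transform for Bernoulli:
A*(mu) = mu*log(mu) + (1-mu)*log(1-mu).
mu = 0.75, 1-mu = 0.25.
mu*log(mu) = 0.75*log(0.75) = -0.215762.
(1-mu)*log(1-mu) = 0.25*log(0.25) = -0.346574.
A* = -0.215762 + -0.346574 = -0.5623

-0.5623


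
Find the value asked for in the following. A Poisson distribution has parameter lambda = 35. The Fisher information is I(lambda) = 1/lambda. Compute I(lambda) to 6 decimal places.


Fisher information for Poisson: I(lambda) = 1/lambda.
lambda = 35.
I(lambda) = 1/35 = 0.028571

0.028571


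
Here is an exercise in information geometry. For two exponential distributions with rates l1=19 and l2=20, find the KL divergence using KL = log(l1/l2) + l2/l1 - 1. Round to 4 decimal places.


KL divergence for exponential family:
KL = log(l1/l2) + l2/l1 - 1.
log(19/20) = -0.051293.
20/19 = 1.052632.
KL = -0.051293 + 1.052632 - 1 = 0.0013

0.0013


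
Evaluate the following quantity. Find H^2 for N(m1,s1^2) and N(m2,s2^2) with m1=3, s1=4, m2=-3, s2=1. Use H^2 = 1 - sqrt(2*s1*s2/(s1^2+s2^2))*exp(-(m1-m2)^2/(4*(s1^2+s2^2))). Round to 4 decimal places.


Squared Hellinger distance for Gaussians:
H^2 = 1 - sqrt(2*s1*s2/(s1^2+s2^2)) * exp(-(m1-m2)^2/(4*(s1^2+s2^2))).
s1^2 = 16, s2^2 = 1, s1^2+s2^2 = 17.
sqrt(2*4*1/(17)) = 0.685994.
(m1-m2)^2 = (6)^2 = 36.
exp(-36/(4*17)) = exp(-0.529412) = 0.588951.
H^2 = 1 - 0.685994*0.588951 = 0.5960

0.5960


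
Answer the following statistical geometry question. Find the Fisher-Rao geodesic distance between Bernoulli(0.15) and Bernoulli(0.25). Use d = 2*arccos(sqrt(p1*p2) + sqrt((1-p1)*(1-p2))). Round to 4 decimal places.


Geodesic distance on Bernoulli manifold:
d(p1,p2) = 2*arccos(sqrt(p1*p2) + sqrt((1-p1)*(1-p2))).
sqrt(p1*p2) = sqrt(0.15*0.25) = 0.193649.
sqrt((1-p1)*(1-p2)) = sqrt(0.85*0.75) = 0.798436.
arg = 0.193649 + 0.798436 = 0.992085.
d = 2*arccos(0.992085) = 0.2518

0.2518


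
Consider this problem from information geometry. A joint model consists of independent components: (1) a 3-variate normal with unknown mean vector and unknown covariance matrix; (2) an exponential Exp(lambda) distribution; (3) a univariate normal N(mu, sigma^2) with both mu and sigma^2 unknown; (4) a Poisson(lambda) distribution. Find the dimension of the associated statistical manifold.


The dimension of a statistical manifold equals the number of free
(independent) real parameters of the model. For a product of independent
blocks the parameter counts add.
- 3-variate normal: 3 (mean) + 3*4/2 = 6 (symmetric covariance) = 9.
- exponential (lambda): 1.
- normal (mu, sigma^2): 2.
- Poisson (lambda): 1.
Total = 9 + 1 + 2 + 1 = 13.
Dimension = 13

13


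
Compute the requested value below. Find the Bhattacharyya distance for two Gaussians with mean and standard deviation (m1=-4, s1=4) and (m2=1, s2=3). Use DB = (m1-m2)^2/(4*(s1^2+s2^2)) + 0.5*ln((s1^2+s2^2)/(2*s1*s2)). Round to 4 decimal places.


Bhattacharyya distance between two Gaussians:
DB = (m1-m2)^2/(4*(s1^2+s2^2)) + (1/2)*ln((s1^2+s2^2)/(2*s1*s2)).
(m1-m2)^2 = (-5)^2 = 25.
s1^2+s2^2 = 16 + 9 = 25.
term1 = 25/100 = 0.25.
term2 = 0.5*ln(25/24.0) = 0.020411.
DB = 0.25 + 0.020411 = 0.2704

0.2704


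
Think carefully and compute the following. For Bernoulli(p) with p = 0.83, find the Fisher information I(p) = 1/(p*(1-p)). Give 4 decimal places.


For Bernoulli(p), Fisher information is I(p) = 1/(p*(1-p)).
p = 0.83, 1-p = 0.17.
p*(1-p) = 0.1411.
I(p) = 1/0.1411 = 7.0872

7.0872


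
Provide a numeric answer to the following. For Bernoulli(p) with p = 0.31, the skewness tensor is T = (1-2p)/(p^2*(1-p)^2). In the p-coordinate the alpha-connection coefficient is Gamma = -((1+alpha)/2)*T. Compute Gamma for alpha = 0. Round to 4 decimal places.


Skewness (Amari-Chentsov) tensor: T = (1-2p)/(p^2*(1-p)^2).
p = 0.31, 1-2p = 0.38, p^2 = 0.0961, (1-p)^2 = 0.4761.
T = 0.38/(0.0961 * 0.4761) = 8.305428.
In the p-coordinate, Gamma^(alpha) = Gamma^(0) - (alpha/2)*T with Gamma^(0) = (1/2)*g'(p) = -T/2,
so Gamma^(alpha) = -((1+alpha)/2)*T.
alpha = 0, -(1+alpha)/2 = -0.5.
Gamma = -0.5 * 8.305428 = -4.1527

-4.1527


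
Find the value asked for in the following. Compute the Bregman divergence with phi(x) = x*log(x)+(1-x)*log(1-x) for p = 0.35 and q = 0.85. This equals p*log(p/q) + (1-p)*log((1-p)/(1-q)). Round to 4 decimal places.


Bregman divergence with negative entropy generator:
D = p*log(p/q) + (1-p)*log((1-p)/(1-q)).
p = 0.35, q = 0.85.
p*log(p/q) = 0.35*log(0.35/0.85) = -0.310556.
(1-p)*log((1-p)/(1-q)) = 0.65*log(0.65/0.15) = 0.953119.
D = -0.310556 + 0.953119 = 0.6426

0.6426


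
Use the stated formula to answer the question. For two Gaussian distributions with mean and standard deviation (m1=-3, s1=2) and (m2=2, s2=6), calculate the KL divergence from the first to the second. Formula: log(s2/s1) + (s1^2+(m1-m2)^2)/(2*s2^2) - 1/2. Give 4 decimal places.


KL divergence between normal distributions:
KL = log(s2/s1) + (s1^2 + (m1-m2)^2)/(2*s2^2) - 1/2.
log(6/2) = 1.098612.
(2^2 + (-3-2)^2)/(2*6^2) = (4 + 25)/72 = 0.402778.
KL = 1.098612 + 0.402778 - 0.5 = 1.0014

1.0014


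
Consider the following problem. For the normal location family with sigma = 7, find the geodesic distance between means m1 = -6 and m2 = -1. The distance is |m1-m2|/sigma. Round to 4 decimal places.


On the fixed-variance normal subfamily, geodesic distance = |m1-m2|/sigma.
|-6 - -1| = 5.
sigma = 7.
d = 5/7 = 0.7143

0.7143


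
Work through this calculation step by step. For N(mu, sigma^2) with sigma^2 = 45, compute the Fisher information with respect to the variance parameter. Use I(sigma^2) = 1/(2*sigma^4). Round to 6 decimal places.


Fisher information for variance: I(sigma^2) = 1/(2*sigma^4).
sigma^2 = 45, so sigma^4 = 2025.
I = 1/(2*2025) = 1/4050 = 0.000247

0.000247


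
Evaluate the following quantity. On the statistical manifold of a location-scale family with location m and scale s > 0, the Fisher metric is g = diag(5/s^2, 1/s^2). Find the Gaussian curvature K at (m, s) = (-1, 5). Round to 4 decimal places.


The metric has the form g = (A dm^2 + B ds^2)/s^2 with A = 5, B = 1.
Substitute u = sqrt(A/B)*m: g = B*(du^2 + ds^2)/s^2, i.e. B times the
Poincare upper half-plane metric, which has constant Gaussian curvature -1.
Scaling a 2D metric by a constant c divides the Gaussian curvature by c,
so K = -1/B = -1/(1) = -1.0000 everywhere (the point (m, s) = (-1, 5) is irrelevant:
the curvature is constant).
The requested Gaussian curvature is K = -1.0000.

-1.0000


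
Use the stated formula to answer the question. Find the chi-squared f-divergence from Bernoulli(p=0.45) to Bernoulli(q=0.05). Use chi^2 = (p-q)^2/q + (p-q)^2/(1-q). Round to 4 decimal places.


Chi-squared divergence between Bernoulli distributions:
chi^2 = (p-q)^2/q + (p-q)^2/(1-q).
p = 0.45, q = 0.05, p-q = 0.4.
(p-q)^2 = 0.16.
term1 = 0.16/0.05 = 3.2.
term2 = 0.16/0.95 = 0.168421.
chi^2 = 3.2 + 0.168421 = 3.3684

3.3684


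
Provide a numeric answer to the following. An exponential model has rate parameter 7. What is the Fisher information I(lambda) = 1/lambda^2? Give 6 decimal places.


Fisher information for exponential: I(lambda) = 1/lambda^2.
lambda = 7, lambda^2 = 49.
I = 1/49 = 0.020408

0.020408


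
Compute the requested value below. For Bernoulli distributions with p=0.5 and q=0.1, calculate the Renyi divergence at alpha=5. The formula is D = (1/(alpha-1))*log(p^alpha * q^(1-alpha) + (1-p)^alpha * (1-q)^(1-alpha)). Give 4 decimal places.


Renyi divergence of order alpha between Bernoulli distributions:
D = (1/(alpha-1))*log(p^alpha * q^(1-alpha) + (1-p)^alpha * (1-q)^(1-alpha)).
alpha = 5, p = 0.5, q = 0.1.
p^alpha * q^(1-alpha) = 0.5^5 * 0.1^-4 = 312.5.
(1-p)^alpha * (1-q)^(1-alpha) = 0.5^5 * 0.9^-4 = 0.04763.
sum = 312.5 + 0.04763 = 312.54763.
D = (1/4)*log(312.54763) = 1.4362

1.4362


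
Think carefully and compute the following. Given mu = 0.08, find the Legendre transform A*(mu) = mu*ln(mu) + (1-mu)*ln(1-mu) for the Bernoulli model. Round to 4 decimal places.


Legendre transform for Bernoulli:
A*(mu) = mu*log(mu) + (1-mu)*log(1-mu).
mu = 0.08, 1-mu = 0.92.
mu*log(mu) = 0.08*log(0.08) = -0.202058.
(1-mu)*log(1-mu) = 0.92*log(0.92) = -0.076711.
A* = -0.202058 + -0.076711 = -0.2788

-0.2788


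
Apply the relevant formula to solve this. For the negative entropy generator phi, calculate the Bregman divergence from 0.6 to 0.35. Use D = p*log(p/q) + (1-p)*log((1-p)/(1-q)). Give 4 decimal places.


Bregman divergence with negative entropy generator:
D = p*log(p/q) + (1-p)*log((1-p)/(1-q)).
p = 0.6, q = 0.35.
p*log(p/q) = 0.6*log(0.6/0.35) = 0.323398.
(1-p)*log((1-p)/(1-q)) = 0.4*log(0.4/0.65) = -0.194203.
D = 0.323398 + -0.194203 = 0.1292

0.1292


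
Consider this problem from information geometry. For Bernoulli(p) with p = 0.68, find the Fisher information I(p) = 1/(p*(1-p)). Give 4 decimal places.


For Bernoulli(p), Fisher information is I(p) = 1/(p*(1-p)).
p = 0.68, 1-p = 0.32.
p*(1-p) = 0.2176.
I(p) = 1/0.2176 = 4.5956

4.5956


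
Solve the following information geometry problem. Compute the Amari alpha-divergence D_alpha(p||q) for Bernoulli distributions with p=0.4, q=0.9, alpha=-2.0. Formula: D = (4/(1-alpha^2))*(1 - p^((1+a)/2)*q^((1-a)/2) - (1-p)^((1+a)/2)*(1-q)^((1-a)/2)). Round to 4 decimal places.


Amari alpha-divergence:
D = (4/(1-alpha^2))*(1 - p^((1+a)/2)*q^((1-a)/2) - (1-p)^((1+a)/2)*(1-q)^((1-a)/2)).
alpha = -2.0, p = 0.4, q = 0.9.
e1 = (1+alpha)/2 = -0.5, e2 = (1-alpha)/2 = 1.5.
t1 = p^e1 * q^e2 = 0.4^-0.5 * 0.9^1.5 = 1.35.
t2 = (1-p)^e1 * (1-q)^e2 = 0.6^-0.5 * 0.1^1.5 = 0.040825.
4/(1-alpha^2) = -1.333333.
D = -1.333333*(1 - 1.35 - 0.040825) = 0.5211

0.5211


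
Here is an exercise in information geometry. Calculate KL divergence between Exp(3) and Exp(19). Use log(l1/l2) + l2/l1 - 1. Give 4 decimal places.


KL divergence for exponential family:
KL = log(l1/l2) + l2/l1 - 1.
log(3/19) = -1.845827.
19/3 = 6.333333.
KL = -1.845827 + 6.333333 - 1 = 3.4875

3.4875


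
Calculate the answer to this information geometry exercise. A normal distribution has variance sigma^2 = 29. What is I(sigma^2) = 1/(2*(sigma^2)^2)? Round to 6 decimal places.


Fisher information for variance: I(sigma^2) = 1/(2*sigma^4).
sigma^2 = 29, so sigma^4 = 841.
I = 1/(2*841) = 1/1682 = 0.000595

0.000595


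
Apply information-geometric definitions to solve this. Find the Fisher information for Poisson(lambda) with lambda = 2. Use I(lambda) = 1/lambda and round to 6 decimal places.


Fisher information for Poisson: I(lambda) = 1/lambda.
lambda = 2.
I(lambda) = 1/2 = 0.500000

0.500000


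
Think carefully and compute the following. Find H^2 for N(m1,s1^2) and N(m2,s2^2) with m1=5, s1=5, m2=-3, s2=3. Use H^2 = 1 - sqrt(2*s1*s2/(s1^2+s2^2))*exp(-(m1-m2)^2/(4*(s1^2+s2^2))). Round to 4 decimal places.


Squared Hellinger distance for Gaussians:
H^2 = 1 - sqrt(2*s1*s2/(s1^2+s2^2)) * exp(-(m1-m2)^2/(4*(s1^2+s2^2))).
s1^2 = 25, s2^2 = 9, s1^2+s2^2 = 34.
sqrt(2*5*3/(34)) = 0.939336.
(m1-m2)^2 = (8)^2 = 64.
exp(-64/(4*34)) = exp(-0.470588) = 0.624635.
H^2 = 1 - 0.939336*0.624635 = 0.4133

0.4133


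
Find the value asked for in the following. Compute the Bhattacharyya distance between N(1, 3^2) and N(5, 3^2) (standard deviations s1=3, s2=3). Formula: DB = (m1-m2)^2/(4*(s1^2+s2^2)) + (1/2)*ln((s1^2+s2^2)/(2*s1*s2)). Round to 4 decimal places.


Bhattacharyya distance between two Gaussians:
DB = (m1-m2)^2/(4*(s1^2+s2^2)) + (1/2)*ln((s1^2+s2^2)/(2*s1*s2)).
(m1-m2)^2 = (-4)^2 = 16.
s1^2+s2^2 = 9 + 9 = 18.
term1 = 16/72 = 0.222222.
term2 = 0.5*ln(18/18.0) = 0.0.
DB = 0.222222 + 0.0 = 0.2222

0.2222


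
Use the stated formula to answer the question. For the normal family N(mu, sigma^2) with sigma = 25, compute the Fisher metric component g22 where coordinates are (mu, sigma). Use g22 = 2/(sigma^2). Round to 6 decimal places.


For the 2-parameter normal family, the Fisher metric has:
  g11 = 1/sigma^2, g22 = 2/sigma^2.
sigma = 25, sigma^2 = 625.
g22 = 0.003200

0.003200


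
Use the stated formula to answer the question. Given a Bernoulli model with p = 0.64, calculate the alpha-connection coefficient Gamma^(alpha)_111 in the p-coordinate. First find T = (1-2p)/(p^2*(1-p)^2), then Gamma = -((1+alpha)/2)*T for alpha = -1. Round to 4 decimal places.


Skewness (Amari-Chentsov) tensor: T = (1-2p)/(p^2*(1-p)^2).
p = 0.64, 1-2p = -0.28, p^2 = 0.4096, (1-p)^2 = 0.1296.
T = -0.28/(0.4096 * 0.1296) = -5.274643.
In the p-coordinate, Gamma^(alpha) = Gamma^(0) - (alpha/2)*T with Gamma^(0) = (1/2)*g'(p) = -T/2,
so Gamma^(alpha) = -((1+alpha)/2)*T.
alpha = -1, -(1+alpha)/2 = 0.0.
Gamma = 0.0 * -5.274643 = 0.0000

0.0000


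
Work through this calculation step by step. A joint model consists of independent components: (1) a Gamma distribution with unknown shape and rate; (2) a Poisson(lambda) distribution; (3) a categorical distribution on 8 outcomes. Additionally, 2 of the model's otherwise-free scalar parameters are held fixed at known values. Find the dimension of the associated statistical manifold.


The dimension of a statistical manifold equals the number of free
(independent) real parameters of the model. For a product of independent
blocks the parameter counts add.
- Gamma (shape, rate): 2.
- Poisson (lambda): 1.
- categorical on 8 outcomes (probabilities sum to 1): 8-1 = 7.
Total = 2 + 1 + 7 = 10.
2 parameter(s) fixed at known values: 10 - 2 = 8.
Dimension = 8

8


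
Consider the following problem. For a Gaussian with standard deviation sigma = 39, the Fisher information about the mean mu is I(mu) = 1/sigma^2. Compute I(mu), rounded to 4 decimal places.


The Fisher information for the mean of a normal distribution is I(mu) = 1/sigma^2.
sigma = 39, so sigma^2 = 1521.
I(mu) = 1/1521 = 0.0007

0.0007


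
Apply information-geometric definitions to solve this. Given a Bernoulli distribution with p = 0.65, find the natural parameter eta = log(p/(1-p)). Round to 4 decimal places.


Natural parameter for Bernoulli: eta = log(p/(1-p)).
p = 0.65, 1-p = 0.35.
p/(1-p) = 1.857143.
eta = log(1.857143) = 0.6190

0.6190


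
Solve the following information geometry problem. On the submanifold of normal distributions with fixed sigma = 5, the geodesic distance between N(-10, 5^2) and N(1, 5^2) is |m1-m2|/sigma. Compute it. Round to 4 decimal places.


On the fixed-variance normal subfamily, geodesic distance = |m1-m2|/sigma.
|-10 - 1| = 11.
sigma = 5.
d = 11/5 = 2.2000

2.2000


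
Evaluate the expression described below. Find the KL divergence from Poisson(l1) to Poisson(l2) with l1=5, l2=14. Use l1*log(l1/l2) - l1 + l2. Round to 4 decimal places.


KL divergence for Poisson:
KL = l1*log(l1/l2) - l1 + l2.
l1 = 5, l2 = 14.
log(5/14) = -1.029619.
l1*log(l1/l2) = 5 * -1.029619 = -5.148097.
KL = -5.148097 - 5 + 14 = 3.8519

3.8519


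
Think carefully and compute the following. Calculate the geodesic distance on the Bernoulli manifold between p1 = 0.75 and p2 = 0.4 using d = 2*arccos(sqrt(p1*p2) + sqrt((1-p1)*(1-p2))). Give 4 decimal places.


Geodesic distance on Bernoulli manifold:
d(p1,p2) = 2*arccos(sqrt(p1*p2) + sqrt((1-p1)*(1-p2))).
sqrt(p1*p2) = sqrt(0.75*0.4) = 0.547723.
sqrt((1-p1)*(1-p2)) = sqrt(0.25*0.6) = 0.387298.
arg = 0.547723 + 0.387298 = 0.935021.
d = 2*arccos(0.935021) = 0.7250

0.7250


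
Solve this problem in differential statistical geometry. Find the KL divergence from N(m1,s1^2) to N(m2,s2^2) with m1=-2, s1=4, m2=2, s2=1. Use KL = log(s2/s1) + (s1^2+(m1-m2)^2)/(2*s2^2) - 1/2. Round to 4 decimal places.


KL divergence between normal distributions:
KL = log(s2/s1) + (s1^2 + (m1-m2)^2)/(2*s2^2) - 1/2.
log(1/4) = -1.386294.
(4^2 + (-2-2)^2)/(2*1^2) = (16 + 16)/2 = 16.0.
KL = -1.386294 + 16.0 - 0.5 = 14.1137

14.1137


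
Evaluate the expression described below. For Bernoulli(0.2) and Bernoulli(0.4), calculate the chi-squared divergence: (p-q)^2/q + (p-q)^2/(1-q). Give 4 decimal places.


Chi-squared divergence between Bernoulli distributions:
chi^2 = (p-q)^2/q + (p-q)^2/(1-q).
p = 0.2, q = 0.4, p-q = -0.2.
(p-q)^2 = 0.04.
term1 = 0.04/0.4 = 0.1.
term2 = 0.04/0.6 = 0.066667.
chi^2 = 0.1 + 0.066667 = 0.1667

0.1667


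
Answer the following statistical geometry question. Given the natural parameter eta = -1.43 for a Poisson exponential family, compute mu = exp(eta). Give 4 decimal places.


Expectation parameter for Poisson exponential family:
mu = exp(eta).
eta = -1.43.
mu = exp(-1.43) = 0.2393

0.2393


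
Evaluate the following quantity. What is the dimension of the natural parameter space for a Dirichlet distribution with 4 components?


Exponential family dimension calculation:
Dirichlet with 4 components has 4 natural parameters.

4


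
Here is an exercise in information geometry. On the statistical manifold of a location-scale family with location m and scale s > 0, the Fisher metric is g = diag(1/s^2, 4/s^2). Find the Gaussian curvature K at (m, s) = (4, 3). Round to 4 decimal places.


The metric has the form g = (A dm^2 + B ds^2)/s^2 with A = 1, B = 4.
Substitute u = sqrt(A/B)*m: g = B*(du^2 + ds^2)/s^2, i.e. B times the
Poincare upper half-plane metric, which has constant Gaussian curvature -1.
Scaling a 2D metric by a constant c divides the Gaussian curvature by c,
so K = -1/B = -1/(4) = -0.2500 everywhere (the point (m, s) = (4, 3) is irrelevant:
the curvature is constant).
The requested Gaussian curvature is K = -0.2500.

-0.2500


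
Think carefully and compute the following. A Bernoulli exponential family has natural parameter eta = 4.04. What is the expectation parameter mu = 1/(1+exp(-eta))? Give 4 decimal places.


Dual coordinate (expectation parameter) for Bernoulli:
mu = 1/(1+exp(-eta)).
eta = 4.04.
exp(-eta) = exp(-4.04) = 0.017597.
mu = 1/(1+0.017597) = 0.9827

0.9827


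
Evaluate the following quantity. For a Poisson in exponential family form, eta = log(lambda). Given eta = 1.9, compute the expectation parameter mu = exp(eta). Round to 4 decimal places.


Expectation parameter for Poisson exponential family:
mu = exp(eta).
eta = 1.9.
mu = exp(1.9) = 6.6859

6.6859


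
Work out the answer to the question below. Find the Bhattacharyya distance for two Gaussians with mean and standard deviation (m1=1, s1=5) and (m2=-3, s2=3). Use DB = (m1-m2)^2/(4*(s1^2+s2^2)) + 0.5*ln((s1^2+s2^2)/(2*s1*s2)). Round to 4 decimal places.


Bhattacharyya distance between two Gaussians:
DB = (m1-m2)^2/(4*(s1^2+s2^2)) + (1/2)*ln((s1^2+s2^2)/(2*s1*s2)).
(m1-m2)^2 = (4)^2 = 16.
s1^2+s2^2 = 25 + 9 = 34.
term1 = 16/136 = 0.117647.
term2 = 0.5*ln(34/30.0) = 0.062582.
DB = 0.117647 + 0.062582 = 0.1802

0.1802


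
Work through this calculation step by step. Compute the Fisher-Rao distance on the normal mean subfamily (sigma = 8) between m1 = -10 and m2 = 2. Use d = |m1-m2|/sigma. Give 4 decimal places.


On the fixed-variance normal subfamily, geodesic distance = |m1-m2|/sigma.
|-10 - 2| = 12.
sigma = 8.
d = 12/8 = 1.5000

1.5000


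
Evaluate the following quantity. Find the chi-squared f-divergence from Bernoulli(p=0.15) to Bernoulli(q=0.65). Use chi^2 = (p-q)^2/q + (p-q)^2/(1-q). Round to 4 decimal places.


Chi-squared divergence between Bernoulli distributions:
chi^2 = (p-q)^2/q + (p-q)^2/(1-q).
p = 0.15, q = 0.65, p-q = -0.5.
(p-q)^2 = 0.25.
term1 = 0.25/0.65 = 0.384615.
term2 = 0.25/0.35 = 0.714286.
chi^2 = 0.384615 + 0.714286 = 1.0989

1.0989


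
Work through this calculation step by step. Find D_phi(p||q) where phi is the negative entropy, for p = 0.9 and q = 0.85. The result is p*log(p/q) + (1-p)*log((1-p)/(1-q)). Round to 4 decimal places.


Bregman divergence with negative entropy generator:
D = p*log(p/q) + (1-p)*log((1-p)/(1-q)).
p = 0.9, q = 0.85.
p*log(p/q) = 0.9*log(0.9/0.85) = 0.051443.
(1-p)*log((1-p)/(1-q)) = 0.1*log(0.1/0.15) = -0.040547.
D = 0.051443 + -0.040547 = 0.0109

0.0109


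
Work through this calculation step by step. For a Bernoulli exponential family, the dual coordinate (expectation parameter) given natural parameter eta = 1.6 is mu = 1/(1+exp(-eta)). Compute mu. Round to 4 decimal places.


Dual coordinate (expectation parameter) for Bernoulli:
mu = 1/(1+exp(-eta)).
eta = 1.6.
exp(-eta) = exp(-1.6) = 0.201897.
mu = 1/(1+0.201897) = 0.8320

0.8320


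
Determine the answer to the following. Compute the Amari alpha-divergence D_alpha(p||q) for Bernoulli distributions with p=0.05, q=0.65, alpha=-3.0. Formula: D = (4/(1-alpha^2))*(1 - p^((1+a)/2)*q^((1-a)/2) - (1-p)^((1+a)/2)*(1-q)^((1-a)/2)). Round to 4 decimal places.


Amari alpha-divergence:
D = (4/(1-alpha^2))*(1 - p^((1+a)/2)*q^((1-a)/2) - (1-p)^((1+a)/2)*(1-q)^((1-a)/2)).
alpha = -3.0, p = 0.05, q = 0.65.
e1 = (1+alpha)/2 = -1.0, e2 = (1-alpha)/2 = 2.0.
t1 = p^e1 * q^e2 = 0.05^-1.0 * 0.65^2.0 = 8.45.
t2 = (1-p)^e1 * (1-q)^e2 = 0.95^-1.0 * 0.35^2.0 = 0.128947.
4/(1-alpha^2) = -0.5.
D = -0.5*(1 - 8.45 - 0.128947) = 3.7895

3.7895


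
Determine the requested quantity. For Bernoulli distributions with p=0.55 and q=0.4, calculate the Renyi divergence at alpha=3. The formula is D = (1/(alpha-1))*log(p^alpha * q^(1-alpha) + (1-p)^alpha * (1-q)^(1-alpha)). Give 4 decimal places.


Renyi divergence of order alpha between Bernoulli distributions:
D = (1/(alpha-1))*log(p^alpha * q^(1-alpha) + (1-p)^alpha * (1-q)^(1-alpha)).
alpha = 3, p = 0.55, q = 0.4.
p^alpha * q^(1-alpha) = 0.55^3 * 0.4^-2 = 1.039844.
(1-p)^alpha * (1-q)^(1-alpha) = 0.45^3 * 0.6^-2 = 0.253125.
sum = 1.039844 + 0.253125 = 1.292969.
D = (1/2)*log(1.292969) = 0.1285

0.1285


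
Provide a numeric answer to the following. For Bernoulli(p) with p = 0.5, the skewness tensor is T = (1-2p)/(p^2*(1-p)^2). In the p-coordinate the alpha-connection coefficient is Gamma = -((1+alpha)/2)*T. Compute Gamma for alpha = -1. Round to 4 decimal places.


Skewness (Amari-Chentsov) tensor: T = (1-2p)/(p^2*(1-p)^2).
p = 0.5, 1-2p = 0.0, p^2 = 0.25, (1-p)^2 = 0.25.
T = 0.0/(0.25 * 0.25) = 0.0.
In the p-coordinate, Gamma^(alpha) = Gamma^(0) - (alpha/2)*T with Gamma^(0) = (1/2)*g'(p) = -T/2,
so Gamma^(alpha) = -((1+alpha)/2)*T.
alpha = -1, -(1+alpha)/2 = 0.0.
Gamma = 0.0 * 0.0 = 0.0000

0.0000


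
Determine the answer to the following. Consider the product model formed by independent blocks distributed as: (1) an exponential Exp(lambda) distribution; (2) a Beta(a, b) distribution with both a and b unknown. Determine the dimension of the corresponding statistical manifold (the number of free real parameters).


The dimension of a statistical manifold equals the number of free
(independent) real parameters of the model. For a product of independent
blocks the parameter counts add.
- exponential (lambda): 1.
- Beta (a, b): 2.
Total = 1 + 2 = 3.
Dimension = 3

3


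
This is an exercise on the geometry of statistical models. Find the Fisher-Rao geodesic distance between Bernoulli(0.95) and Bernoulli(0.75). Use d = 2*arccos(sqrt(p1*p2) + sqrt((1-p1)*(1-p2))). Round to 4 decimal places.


Geodesic distance on Bernoulli manifold:
d(p1,p2) = 2*arccos(sqrt(p1*p2) + sqrt((1-p1)*(1-p2))).
sqrt(p1*p2) = sqrt(0.95*0.75) = 0.844097.
sqrt((1-p1)*(1-p2)) = sqrt(0.05*0.25) = 0.111803.
arg = 0.844097 + 0.111803 = 0.955901.
d = 2*arccos(0.955901) = 0.5962

0.5962


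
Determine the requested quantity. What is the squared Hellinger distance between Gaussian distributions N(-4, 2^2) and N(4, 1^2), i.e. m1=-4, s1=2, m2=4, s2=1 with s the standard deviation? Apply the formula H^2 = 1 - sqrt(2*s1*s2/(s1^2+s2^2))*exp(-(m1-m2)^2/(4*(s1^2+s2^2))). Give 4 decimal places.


Squared Hellinger distance for Gaussians:
H^2 = 1 - sqrt(2*s1*s2/(s1^2+s2^2)) * exp(-(m1-m2)^2/(4*(s1^2+s2^2))).
s1^2 = 4, s2^2 = 1, s1^2+s2^2 = 5.
sqrt(2*2*1/(5)) = 0.894427.
(m1-m2)^2 = (-8)^2 = 64.
exp(-64/(4*5)) = exp(-3.2) = 0.040762.
H^2 = 1 - 0.894427*0.040762 = 0.9635

0.9635


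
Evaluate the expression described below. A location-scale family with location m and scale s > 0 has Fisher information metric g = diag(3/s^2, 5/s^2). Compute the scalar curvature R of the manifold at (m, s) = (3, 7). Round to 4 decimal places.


The metric has the form g = (A dm^2 + B ds^2)/s^2 with A = 3, B = 5.
Substitute u = sqrt(A/B)*m: g = B*(du^2 + ds^2)/s^2, i.e. B times the
Poincare upper half-plane metric, which has constant Gaussian curvature -1.
Scaling a 2D metric by a constant c divides the Gaussian curvature by c,
so K = -1/B = -1/(5) = -0.2000 everywhere (the point (m, s) = (3, 7) is irrelevant:
the curvature is constant).
Scalar curvature in dimension 2: R = 2K = -2/(5) = -0.4000.

-0.4000


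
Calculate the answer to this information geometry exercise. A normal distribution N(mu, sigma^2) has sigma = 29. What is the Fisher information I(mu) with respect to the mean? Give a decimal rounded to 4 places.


The Fisher information for the mean of a normal distribution is I(mu) = 1/sigma^2.
sigma = 29, so sigma^2 = 841.
I(mu) = 1/841 = 0.0012

0.0012


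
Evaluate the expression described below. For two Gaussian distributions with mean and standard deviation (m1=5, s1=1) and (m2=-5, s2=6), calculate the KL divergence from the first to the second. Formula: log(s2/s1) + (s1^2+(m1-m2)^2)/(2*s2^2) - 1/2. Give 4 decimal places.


KL divergence between normal distributions:
KL = log(s2/s1) + (s1^2 + (m1-m2)^2)/(2*s2^2) - 1/2.
log(6/1) = 1.791759.
(1^2 + (5--5)^2)/(2*6^2) = (1 + 100)/72 = 1.402778.
KL = 1.791759 + 1.402778 - 0.5 = 2.6945

2.6945


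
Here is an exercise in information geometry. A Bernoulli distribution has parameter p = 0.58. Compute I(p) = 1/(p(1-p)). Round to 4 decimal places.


For Bernoulli(p), Fisher information is I(p) = 1/(p*(1-p)).
p = 0.58, 1-p = 0.42.
p*(1-p) = 0.2436.
I(p) = 1/0.2436 = 4.1051

4.1051


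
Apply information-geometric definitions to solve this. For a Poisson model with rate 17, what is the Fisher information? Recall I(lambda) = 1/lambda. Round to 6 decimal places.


Fisher information for Poisson: I(lambda) = 1/lambda.
lambda = 17.
I(lambda) = 1/17 = 0.058824

0.058824


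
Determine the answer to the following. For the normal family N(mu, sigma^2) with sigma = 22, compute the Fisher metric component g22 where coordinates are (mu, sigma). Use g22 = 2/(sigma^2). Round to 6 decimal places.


For the 2-parameter normal family, the Fisher metric has:
  g11 = 1/sigma^2, g22 = 2/sigma^2.
sigma = 22, sigma^2 = 484.
g22 = 0.004132

0.004132


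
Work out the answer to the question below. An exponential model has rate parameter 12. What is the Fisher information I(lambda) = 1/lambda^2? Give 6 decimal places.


Fisher information for exponential: I(lambda) = 1/lambda^2.
lambda = 12, lambda^2 = 144.
I = 1/144 = 0.006944

0.006944


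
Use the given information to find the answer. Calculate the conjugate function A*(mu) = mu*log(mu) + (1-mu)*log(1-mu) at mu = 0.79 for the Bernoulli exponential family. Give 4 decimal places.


Legendre transform for Bernoulli:
A*(mu) = mu*log(mu) + (1-mu)*log(1-mu).
mu = 0.79, 1-mu = 0.21.
mu*log(mu) = 0.79*log(0.79) = -0.186221.
(1-mu)*log(1-mu) = 0.21*log(0.21) = -0.327736.
A* = -0.186221 + -0.327736 = -0.5140

-0.5140


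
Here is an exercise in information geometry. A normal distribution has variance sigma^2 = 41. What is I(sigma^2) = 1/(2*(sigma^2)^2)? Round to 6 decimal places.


Fisher information for variance: I(sigma^2) = 1/(2*sigma^4).
sigma^2 = 41, so sigma^4 = 1681.
I = 1/(2*1681) = 1/3362 = 0.000297

0.000297


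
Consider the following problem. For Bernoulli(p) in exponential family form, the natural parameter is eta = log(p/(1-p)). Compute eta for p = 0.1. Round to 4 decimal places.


Natural parameter for Bernoulli: eta = log(p/(1-p)).
p = 0.1, 1-p = 0.9.
p/(1-p) = 0.111111.
eta = log(0.111111) = -2.1972

-2.1972


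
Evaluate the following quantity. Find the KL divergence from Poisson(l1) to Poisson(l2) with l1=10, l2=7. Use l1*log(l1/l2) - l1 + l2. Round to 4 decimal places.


KL divergence for Poisson:
KL = l1*log(l1/l2) - l1 + l2.
l1 = 10, l2 = 7.
log(10/7) = 0.356675.
l1*log(l1/l2) = 10 * 0.356675 = 3.566749.
KL = 3.566749 - 10 + 7 = 0.5667

0.5667


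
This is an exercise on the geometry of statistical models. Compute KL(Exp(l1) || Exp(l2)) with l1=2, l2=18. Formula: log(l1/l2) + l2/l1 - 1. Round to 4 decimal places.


KL divergence for exponential family:
KL = log(l1/l2) + l2/l1 - 1.
log(2/18) = -2.197225.
18/2 = 9.0.
KL = -2.197225 + 9.0 - 1 = 5.8028

5.8028


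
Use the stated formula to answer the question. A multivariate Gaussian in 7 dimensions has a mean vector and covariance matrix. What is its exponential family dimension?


Exponential family dimension calculation:
For 7-dim MVN: mean has 7 params, covariance has 7*8/2 = 28 unique entries.
Total dim = 7 + 28 = 35.

35


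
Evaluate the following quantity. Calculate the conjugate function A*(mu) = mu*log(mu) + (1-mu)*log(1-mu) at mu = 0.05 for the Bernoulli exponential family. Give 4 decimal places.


Legendre transform for Bernoulli:
A*(mu) = mu*log(mu) + (1-mu)*log(1-mu).
mu = 0.05, 1-mu = 0.95.
mu*log(mu) = 0.05*log(0.05) = -0.149787.
(1-mu)*log(1-mu) = 0.95*log(0.95) = -0.048729.
A* = -0.149787 + -0.048729 = -0.1985

-0.1985


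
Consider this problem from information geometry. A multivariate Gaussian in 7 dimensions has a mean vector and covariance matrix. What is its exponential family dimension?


Exponential family dimension calculation:
For 7-dim MVN: mean has 7 params, covariance has 7*8/2 = 28 unique entries.
Total dim = 7 + 28 = 35.

35


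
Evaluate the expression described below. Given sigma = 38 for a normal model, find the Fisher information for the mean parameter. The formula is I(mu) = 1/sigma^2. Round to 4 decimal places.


The Fisher information for the mean of a normal distribution is I(mu) = 1/sigma^2.
sigma = 38, so sigma^2 = 1444.
I(mu) = 1/1444 = 0.0007

0.0007


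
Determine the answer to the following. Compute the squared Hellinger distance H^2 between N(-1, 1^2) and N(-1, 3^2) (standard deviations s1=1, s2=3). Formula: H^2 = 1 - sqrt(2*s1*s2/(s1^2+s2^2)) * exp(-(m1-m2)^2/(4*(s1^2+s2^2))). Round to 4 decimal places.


Squared Hellinger distance for Gaussians:
H^2 = 1 - sqrt(2*s1*s2/(s1^2+s2^2)) * exp(-(m1-m2)^2/(4*(s1^2+s2^2))).
s1^2 = 1, s2^2 = 9, s1^2+s2^2 = 10.
sqrt(2*1*3/(10)) = 0.774597.
(m1-m2)^2 = (0)^2 = 0.
exp(-0/(4*10)) = exp(0.0) = 1.0.
H^2 = 1 - 0.774597*1.0 = 0.2254

0.2254


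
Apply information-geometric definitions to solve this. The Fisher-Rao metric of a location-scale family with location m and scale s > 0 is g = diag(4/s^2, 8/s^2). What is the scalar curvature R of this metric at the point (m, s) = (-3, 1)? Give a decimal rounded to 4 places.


The metric has the form g = (A dm^2 + B ds^2)/s^2 with A = 4, B = 8.
Substitute u = sqrt(A/B)*m: g = B*(du^2 + ds^2)/s^2, i.e. B times the
Poincare upper half-plane metric, which has constant Gaussian curvature -1.
Scaling a 2D metric by a constant c divides the Gaussian curvature by c,
so K = -1/B = -1/(8) = -0.1250 everywhere (the point (m, s) = (-3, 1) is irrelevant:
the curvature is constant).
Scalar curvature in dimension 2: R = 2K = -2/(8) = -0.2500.

-0.2500


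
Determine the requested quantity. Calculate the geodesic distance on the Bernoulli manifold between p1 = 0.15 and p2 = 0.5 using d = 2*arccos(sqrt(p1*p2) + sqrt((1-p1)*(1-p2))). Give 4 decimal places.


Geodesic distance on Bernoulli manifold:
d(p1,p2) = 2*arccos(sqrt(p1*p2) + sqrt((1-p1)*(1-p2))).
sqrt(p1*p2) = sqrt(0.15*0.5) = 0.273861.
sqrt((1-p1)*(1-p2)) = sqrt(0.85*0.5) = 0.65192.
arg = 0.273861 + 0.65192 = 0.925782.
d = 2*arccos(0.925782) = 0.7754

0.7754
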